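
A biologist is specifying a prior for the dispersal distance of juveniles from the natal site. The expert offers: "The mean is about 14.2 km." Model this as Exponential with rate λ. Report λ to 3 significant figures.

λ ≈ 0.0704

Exponential mean = 1/λ, so λ = 1/14.2 = 0.0704.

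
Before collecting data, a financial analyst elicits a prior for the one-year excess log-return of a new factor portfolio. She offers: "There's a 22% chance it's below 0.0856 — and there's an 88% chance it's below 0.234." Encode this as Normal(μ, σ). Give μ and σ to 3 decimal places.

μ = 0.144, σ = 0.076

For Normal(μ,σ), the p-quantile is μ + z_p·σ. Here z_{0.22} = -0.7722, z_{0.88} = 1.175.
So 0.0856 = μ − 0.7722σ and 0.234 = μ + 1.175σ.
Subtracting: σ = (0.234 − 0.0856)/(1.175 − (-0.7722)) = 0.076.
Then μ = 0.0856 − (-0.7722)·0.076 = 0.144.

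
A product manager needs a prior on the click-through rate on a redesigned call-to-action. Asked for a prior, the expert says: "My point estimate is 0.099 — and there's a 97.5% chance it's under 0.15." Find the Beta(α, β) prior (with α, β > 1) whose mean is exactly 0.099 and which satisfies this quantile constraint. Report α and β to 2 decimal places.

With mean 0.099 fixed, write α = 0.099s, β = 0.901s where s = α+β.
Need P(θ < 0.15) = 0.975 under Beta(0.099s, 0.901s). Normal approximation: (q−m)/√(m(1−m)/s) ≈ z_{0.975} = 1.96, so s ≈ 0.099·0.901·(1.96)²/(0.15−0.099)² = 131.7.
At s = 131.7: P(θ<0.15) ≈ 0.964. Adjusting to match 0.975 gives s ≈ 157.83.
So α = 0.099·157.83 ≈ 15.63, β = 0.901·157.83 ≈ 142.21.

α ≈ 15.63, β ≈ 142.21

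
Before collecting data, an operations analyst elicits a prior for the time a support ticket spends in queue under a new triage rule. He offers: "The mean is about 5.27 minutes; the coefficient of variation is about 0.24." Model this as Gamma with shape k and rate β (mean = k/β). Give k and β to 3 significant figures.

k ≈ 17.4, β ≈ 3.29

For Gamma(k, rate β): mean = k/β, variance = k/β², so CV = 1/√k.
CV = 0.24, hence k = 1/CV² = 17.4.
Then β = k/mean = 17.4/5.27 = 3.29.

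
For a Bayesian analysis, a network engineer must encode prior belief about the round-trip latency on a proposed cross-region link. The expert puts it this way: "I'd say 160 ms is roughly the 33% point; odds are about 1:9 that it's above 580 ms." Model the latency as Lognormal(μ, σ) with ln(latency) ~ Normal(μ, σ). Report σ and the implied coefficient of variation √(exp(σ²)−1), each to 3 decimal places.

If T ~ Lognormal(μ,σ) then ln T ~ Normal(μ,σ), so the p-quantile of ln T is μ + z_p·σ.
ln(160) = 5.075 and ln(580) = 6.363; z_{0.33} = -0.4399, z_{0.9} = 1.282.
σ = (6.363 − 5.075)/(1.282 − (-0.4399)) = 0.748.
μ = 5.075 − (-0.4399)·0.748 = 5.404.
CV = √(exp(σ²)−1) = √(exp(0.5597)−1) = 0.866.

σ ≈ 0.748, CV ≈ 0.866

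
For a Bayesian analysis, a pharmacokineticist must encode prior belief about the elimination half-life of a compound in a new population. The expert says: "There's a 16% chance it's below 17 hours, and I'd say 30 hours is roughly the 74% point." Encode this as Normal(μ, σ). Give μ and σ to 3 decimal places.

The p-quantile of Normal(μ,σ) is μ + z_p·σ, with z_{0.16} = -0.9945 and z_{0.74} = 0.6433.
Eliminate σ: μ = (z₂·x₁ − z₁·x₂)/(z₂ − z₁) = (0.6433·17 − (-0.9945)·30)/1.638 = 24.893.
Then σ = (x₂ − x₁)/(z₂ − z₁) = (30 − 17)/1.638 = 7.937.

μ = 24.893, σ = 7.937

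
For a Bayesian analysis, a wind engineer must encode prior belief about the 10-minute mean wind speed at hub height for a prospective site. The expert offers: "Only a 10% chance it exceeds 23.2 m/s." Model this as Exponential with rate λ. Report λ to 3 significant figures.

P(T > 23.2) = e^(−λ·23.2) = 0.1, so λ = −ln(0.1)/23.2 = 0.0992.

λ ≈ 0.0992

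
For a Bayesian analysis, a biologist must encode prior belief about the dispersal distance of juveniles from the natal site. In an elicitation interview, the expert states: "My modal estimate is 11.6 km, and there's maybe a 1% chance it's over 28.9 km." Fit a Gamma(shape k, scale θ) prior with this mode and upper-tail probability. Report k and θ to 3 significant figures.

Gamma(k,θ) with k>1 has mode (k−1)θ, so θ = 11.6/(k−1).
Need P(X < 28.9) = 0.99 with θ tied to k this way. Start at k = 2, θ = 11.6: P(X<28.9) ≈ 0.711.
Too low — raise k to concentrate. Iterating converges to k ≈ 6.64.
Then θ = 11.6/(6.64−1) ≈ 2.06.

k ≈ 6.64, θ ≈ 2.06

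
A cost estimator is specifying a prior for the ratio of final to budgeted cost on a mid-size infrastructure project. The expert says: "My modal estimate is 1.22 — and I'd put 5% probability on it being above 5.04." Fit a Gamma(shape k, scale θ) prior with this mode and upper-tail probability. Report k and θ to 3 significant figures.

k ≈ 2.24, θ ≈ 0.982

Gamma(k,θ) with k>1 has mode (k−1)θ, so θ = 1.22/(k−1).
Need P(X < 5.04) = 0.95 with θ tied to k this way. Start at k = 2, θ = 1.22: P(X<5.04) ≈ 0.918.
Too low — raise k to concentrate. Iterating converges to k ≈ 2.24.
Then θ = 1.22/(2.24−1) ≈ 0.982.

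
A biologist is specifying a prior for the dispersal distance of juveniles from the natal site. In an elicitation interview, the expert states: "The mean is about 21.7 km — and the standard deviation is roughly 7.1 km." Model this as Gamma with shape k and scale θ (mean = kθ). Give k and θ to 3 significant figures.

For Gamma(k, scale θ): mean = kθ, variance = kθ², so CV = 1/√k.
CV = SD/mean = 7.1/21.7 = 0.3272, hence k = 1/CV² = 9.34.
Then θ = mean/k = 21.7/9.34 = 2.32.

k ≈ 9.34, θ ≈ 2.32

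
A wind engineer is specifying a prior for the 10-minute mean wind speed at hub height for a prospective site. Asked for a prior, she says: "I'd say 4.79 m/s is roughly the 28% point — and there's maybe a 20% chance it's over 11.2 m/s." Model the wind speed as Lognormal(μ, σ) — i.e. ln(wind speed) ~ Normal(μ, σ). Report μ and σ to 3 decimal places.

If T ~ Lognormal(μ,σ) then ln T ~ Normal(μ,σ), so the p-quantile of ln T is μ + z_p·σ.
ln(4.79) = 1.567 and ln(11.2) = 2.416; z_{0.28} = -0.5828, z_{0.8} = 0.8416.
σ = (2.416 − 1.567)/(0.8416 − (-0.5828)) = 0.596.
μ = 1.567 − (-0.5828)·0.596 = 1.914.

μ ≈ 1.914, σ ≈ 0.596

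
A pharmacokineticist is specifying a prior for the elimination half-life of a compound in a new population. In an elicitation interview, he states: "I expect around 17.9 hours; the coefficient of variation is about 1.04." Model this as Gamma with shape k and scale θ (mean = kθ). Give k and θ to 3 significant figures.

k ≈ 0.925, θ ≈ 19.4

For Gamma(k, scale θ): mean = kθ, variance = kθ², so CV = 1/√k.
CV = 1.04, hence k = 1/CV² = 0.925.
Then θ = mean/k = 17.9/0.925 = 19.4.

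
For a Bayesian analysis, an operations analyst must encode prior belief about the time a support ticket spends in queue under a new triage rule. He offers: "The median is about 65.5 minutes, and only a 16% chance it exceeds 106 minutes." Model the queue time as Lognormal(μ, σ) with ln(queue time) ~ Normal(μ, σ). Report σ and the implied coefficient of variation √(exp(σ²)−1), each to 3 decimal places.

σ ≈ 0.484, CV ≈ 0.514

If T ~ Lognormal(μ,σ) then ln T ~ Normal(μ,σ), so the p-quantile of ln T is μ + z_p·σ.
ln(65.5) = 4.182 and ln(106) = 4.663; z_{0.5} = 0, z_{0.84} = 0.9945.
σ = (4.663 − 4.182)/(0.9945 − (0)) = 0.484.
μ = 4.182 − (0)·0.484 = 4.182.
CV = √(exp(σ²)−1) = √(exp(0.2343)−1) = 0.514.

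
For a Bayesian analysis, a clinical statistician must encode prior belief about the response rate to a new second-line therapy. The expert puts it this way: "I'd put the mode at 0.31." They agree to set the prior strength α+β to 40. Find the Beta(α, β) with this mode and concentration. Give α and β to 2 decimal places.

α = 12.78, β = 27.22

For α,β > 1 the Beta mode is (α−1)/(α+β−2). With α+β = 40, the mode is (α−1)/38.
Set (α−1)/38 = 0.31 → α = 1 + 0.31·38 = 12.78.
β = 40 − α = 27.22.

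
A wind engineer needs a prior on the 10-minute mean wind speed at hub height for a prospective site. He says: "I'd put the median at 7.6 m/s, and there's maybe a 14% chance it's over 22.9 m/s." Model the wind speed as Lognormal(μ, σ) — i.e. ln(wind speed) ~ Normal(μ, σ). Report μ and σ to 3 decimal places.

μ ≈ 2.028, σ ≈ 1.021

If T ~ Lognormal(μ,σ) then ln T ~ Normal(μ,σ), so the p-quantile of ln T is μ + z_p·σ.
ln(7.6) = 2.028 and ln(22.9) = 3.131; z_{0.5} = 0, z_{0.86} = 1.08.
σ = (3.131 − 2.028)/(1.08 − (0)) = 1.021.
μ = 2.028 − (0)·1.021 = 2.028.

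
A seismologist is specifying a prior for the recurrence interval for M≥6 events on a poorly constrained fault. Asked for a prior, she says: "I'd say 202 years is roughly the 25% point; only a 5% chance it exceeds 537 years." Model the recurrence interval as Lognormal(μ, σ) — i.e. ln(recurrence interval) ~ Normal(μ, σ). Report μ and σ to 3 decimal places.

μ ≈ 5.593, σ ≈ 0.422

If T ~ Lognormal(μ,σ) then ln T ~ Normal(μ,σ), so the p-quantile of ln T is μ + z_p·σ.
ln(202) = 5.308 and ln(537) = 6.286; z_{0.25} = -0.6745, z_{0.95} = 1.645.
σ = (6.286 − 5.308)/(1.645 − (-0.6745)) = 0.422.
μ = 5.308 − (-0.6745)·0.422 = 5.593.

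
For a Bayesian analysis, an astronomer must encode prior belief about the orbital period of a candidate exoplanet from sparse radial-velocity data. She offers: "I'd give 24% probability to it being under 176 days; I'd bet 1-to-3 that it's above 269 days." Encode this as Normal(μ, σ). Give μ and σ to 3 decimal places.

μ = 223.571, σ = 67.353

For Normal(μ,σ), the p-quantile is μ + z_p·σ. Here z_{0.24} = -0.7063, z_{0.75} = 0.6745.
So 176 = μ − 0.7063σ and 269 = μ + 0.6745σ.
Subtracting: σ = (269 − 176)/(0.6745 − (-0.7063)) = 67.353.
Then μ = 176 − (-0.7063)·67.353 = 223.571.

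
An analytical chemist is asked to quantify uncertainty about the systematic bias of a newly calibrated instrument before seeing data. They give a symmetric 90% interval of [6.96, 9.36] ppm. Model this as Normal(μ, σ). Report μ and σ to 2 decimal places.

A symmetric 90% interval runs μ ± z·σ with z = 1.645.
Half-width = 1.2, so σ = 1.2/1.645 = 0.73.
μ is the interval midpoint, 8.16.

μ = 8.16, σ = 0.73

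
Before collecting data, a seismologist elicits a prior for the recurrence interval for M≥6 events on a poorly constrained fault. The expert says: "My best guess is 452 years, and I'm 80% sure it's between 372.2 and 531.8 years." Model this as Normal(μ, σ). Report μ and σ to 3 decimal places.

μ = 452.000, σ = 62.268

A symmetric 80% interval runs μ ± z·σ with z = 1.282.
Half-width = 79.8, so σ = 79.8/1.282 = 62.268.
μ is the stated best guess, 452.000.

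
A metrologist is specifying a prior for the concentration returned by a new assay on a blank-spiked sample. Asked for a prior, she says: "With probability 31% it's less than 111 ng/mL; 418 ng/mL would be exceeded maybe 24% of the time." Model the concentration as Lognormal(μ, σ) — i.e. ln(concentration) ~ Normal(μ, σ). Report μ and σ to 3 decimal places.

μ ≈ 5.256, σ ≈ 1.103

If T ~ Lognormal(μ,σ) then ln T ~ Normal(μ,σ), so the p-quantile of ln T is μ + z_p·σ.
ln(111) = 4.71 and ln(418) = 6.035; z_{0.31} = -0.4959, z_{0.76} = 0.7063.
σ = (6.035 − 4.71)/(0.7063 − (-0.4959)) = 1.103.
μ = 4.71 − (-0.4959)·1.103 = 5.256.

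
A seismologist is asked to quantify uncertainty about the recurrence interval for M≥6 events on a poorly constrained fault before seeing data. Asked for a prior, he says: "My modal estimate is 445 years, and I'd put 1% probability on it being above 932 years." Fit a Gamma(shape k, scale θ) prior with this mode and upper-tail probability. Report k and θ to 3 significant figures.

Gamma(k,θ) with k>1 has mode (k−1)θ, so θ = 445/(k−1).
Need P(X < 932) = 0.99 with θ tied to k this way. Start at k = 2, θ = 445: P(X<932) ≈ 0.619.
Too low — raise k to concentrate. Iterating converges to k ≈ 9.91.
Then θ = 445/(9.91−1) ≈ 50.

k ≈ 9.91, θ ≈ 50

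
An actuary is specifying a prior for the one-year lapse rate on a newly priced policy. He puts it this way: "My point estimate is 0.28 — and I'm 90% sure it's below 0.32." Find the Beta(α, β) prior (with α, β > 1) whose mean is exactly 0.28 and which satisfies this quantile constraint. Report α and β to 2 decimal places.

α ≈ 59.10, β ≈ 151.96

With mean 0.28 fixed, write α = 0.28s, β = 0.72s where s = α+β.
Need P(θ < 0.32) = 0.9 under Beta(0.28s, 0.72s). Normal approximation: (q−m)/√(m(1−m)/s) ≈ z_{0.9} = 1.28, so s ≈ 0.28·0.72·(1.28)²/(0.32−0.28)² = 206.9.
At s = 206.9: P(θ<0.32) ≈ 0.898. Adjusting to match 0.9 gives s ≈ 211.06.
So α = 0.28·211.06 ≈ 59.10, β = 0.72·211.06 ≈ 151.96.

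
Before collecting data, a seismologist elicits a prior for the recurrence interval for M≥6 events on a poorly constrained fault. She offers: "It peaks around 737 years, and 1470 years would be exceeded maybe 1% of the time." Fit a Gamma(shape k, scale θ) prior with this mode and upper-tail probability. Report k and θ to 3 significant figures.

k ≈ 11.3, θ ≈ 71.5

Gamma(k,θ) with k>1 has mode (k−1)θ, so θ = 737/(k−1).
Need P(X < 1470) = 0.99 with θ tied to k this way. Start at k = 2, θ = 737: P(X<1470) ≈ 0.593.
Too low — raise k to concentrate. Iterating converges to k ≈ 11.3.
Then θ = 737/(11.3−1) ≈ 71.5.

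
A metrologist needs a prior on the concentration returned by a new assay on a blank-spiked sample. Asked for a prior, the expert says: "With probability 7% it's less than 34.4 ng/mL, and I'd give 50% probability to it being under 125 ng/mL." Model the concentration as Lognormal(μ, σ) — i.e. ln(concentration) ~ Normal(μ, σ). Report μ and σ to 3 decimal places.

If T ~ Lognormal(μ,σ) then ln T ~ Normal(μ,σ), so the p-quantile of ln T is μ + z_p·σ.
ln(34.4) = 3.538 and ln(125) = 4.828; z_{0.07} = -1.476, z_{0.5} = 0.
σ = (4.828 − 3.538)/(0 − (-1.476)) = 0.874.
μ = 3.538 − (-1.476)·0.874 = 4.828.

μ ≈ 4.828, σ ≈ 0.874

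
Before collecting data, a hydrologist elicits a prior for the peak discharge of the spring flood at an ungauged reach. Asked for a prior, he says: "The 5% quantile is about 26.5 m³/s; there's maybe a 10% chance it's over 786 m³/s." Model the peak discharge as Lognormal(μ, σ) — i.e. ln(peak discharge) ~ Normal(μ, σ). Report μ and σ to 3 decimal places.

If T ~ Lognormal(μ,σ) then ln T ~ Normal(μ,σ), so the p-quantile of ln T is μ + z_p·σ.
ln(26.5) = 3.277 and ln(786) = 6.667; z_{0.05} = -1.645, z_{0.9} = 1.282.
σ = (6.667 − 3.277)/(1.282 − (-1.645)) = 1.158.
μ = 3.277 − (-1.645)·1.158 = 5.182.

μ ≈ 5.182, σ ≈ 1.158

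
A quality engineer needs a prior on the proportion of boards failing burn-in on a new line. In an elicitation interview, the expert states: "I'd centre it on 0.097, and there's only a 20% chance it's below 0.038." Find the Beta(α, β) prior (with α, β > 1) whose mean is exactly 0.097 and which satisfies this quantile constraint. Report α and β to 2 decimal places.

α ≈ 1.70, β ≈ 15.79

With mean 0.097 fixed, write α = 0.097s, β = 0.903s where s = α+β.
Need P(θ < 0.038) = 0.2 under Beta(0.097s, 0.903s). Normal approximation: (q−m)/√(m(1−m)/s) ≈ z_{0.2} = -0.842, so s ≈ 0.097·0.903·(-0.842)²/(0.038−0.097)² = 17.8.
At s = 17.8: P(θ<0.038) ≈ 0.196. Adjusting to match 0.2 gives s ≈ 17.48.
So α = 0.097·17.48 ≈ 1.70, β = 0.903·17.48 ≈ 15.79.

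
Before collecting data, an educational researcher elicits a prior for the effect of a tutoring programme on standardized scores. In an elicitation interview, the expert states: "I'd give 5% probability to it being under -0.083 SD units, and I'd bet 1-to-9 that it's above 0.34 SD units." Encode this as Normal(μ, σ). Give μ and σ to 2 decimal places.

For Normal(μ,σ), the p-quantile is μ + z_p·σ. Here z_{0.05} = -1.645, z_{0.9} = 1.282.
So -0.083 = μ − 1.645σ and 0.34 = μ + 1.282σ.
Subtracting: σ = (0.34 − -0.083)/(1.282 − (-1.645)) = 0.14.
Then μ = -0.083 − (-1.645)·0.14 = 0.15.

μ = 0.15, σ = 0.14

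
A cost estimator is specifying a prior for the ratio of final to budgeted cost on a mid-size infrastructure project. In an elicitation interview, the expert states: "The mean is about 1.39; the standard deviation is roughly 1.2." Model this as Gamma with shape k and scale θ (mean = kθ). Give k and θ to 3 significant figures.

k ≈ 1.34, θ ≈ 1.04

For Gamma(k, scale θ): mean = kθ, variance = kθ², so CV = 1/√k.
CV = SD/mean = 1.2/1.39 = 0.8633, hence k = 1/CV² = 1.34.
Then θ = mean/k = 1.39/1.34 = 1.04.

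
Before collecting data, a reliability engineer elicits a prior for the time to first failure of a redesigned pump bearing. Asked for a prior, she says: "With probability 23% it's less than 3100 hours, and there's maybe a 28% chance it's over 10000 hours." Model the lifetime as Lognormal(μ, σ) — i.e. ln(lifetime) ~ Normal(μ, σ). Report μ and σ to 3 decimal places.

μ ≈ 8.694, σ ≈ 0.886

If T ~ Lognormal(μ,σ) then ln T ~ Normal(μ,σ), so the p-quantile of ln T is μ + z_p·σ.
ln(3100) = 8.039 and ln(10000) = 9.21; z_{0.23} = -0.7388, z_{0.72} = 0.5828.
σ = (9.21 − 8.039)/(0.5828 − (-0.7388)) = 0.886.
μ = 8.039 − (-0.7388)·0.886 = 8.694.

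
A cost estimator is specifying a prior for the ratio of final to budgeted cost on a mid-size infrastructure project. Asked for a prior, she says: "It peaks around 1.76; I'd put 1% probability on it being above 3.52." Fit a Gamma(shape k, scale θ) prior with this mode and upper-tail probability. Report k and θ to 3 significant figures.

Gamma(k,θ) with k>1 has mode (k−1)θ, so θ = 1.76/(k−1).
Need P(X < 3.52) = 0.99 with θ tied to k this way. Start at k = 2, θ = 1.76: P(X<3.52) ≈ 0.594.
Too low — raise k to concentrate. Iterating converges to k ≈ 11.2.
Then θ = 1.76/(11.2−1) ≈ 0.172.

k ≈ 11.2, θ ≈ 0.172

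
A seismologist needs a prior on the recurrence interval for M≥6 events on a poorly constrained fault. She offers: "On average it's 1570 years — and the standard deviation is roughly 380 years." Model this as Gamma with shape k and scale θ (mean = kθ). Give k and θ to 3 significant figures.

k ≈ 17.1, θ ≈ 92

For Gamma(k, scale θ): mean = kθ, variance = kθ², so CV = 1/√k.
CV = SD/mean = 380/1570 = 0.242, hence k = 1/CV² = 17.1.
Then θ = mean/k = 1570/17.1 = 92.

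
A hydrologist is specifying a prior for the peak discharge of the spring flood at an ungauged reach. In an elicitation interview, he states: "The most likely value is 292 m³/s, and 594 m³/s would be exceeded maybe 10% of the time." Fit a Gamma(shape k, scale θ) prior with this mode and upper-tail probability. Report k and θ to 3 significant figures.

Gamma(k,θ) with k>1 has mode (k−1)θ, so θ = 292/(k−1).
Need P(X < 594) = 0.9 with θ tied to k this way. Start at k = 2, θ = 292: P(X<594) ≈ 0.603.
Too low — raise k to concentrate. Iterating converges to k ≈ 4.81.
Then θ = 292/(4.81−1) ≈ 76.7.

k ≈ 4.81, θ ≈ 76.7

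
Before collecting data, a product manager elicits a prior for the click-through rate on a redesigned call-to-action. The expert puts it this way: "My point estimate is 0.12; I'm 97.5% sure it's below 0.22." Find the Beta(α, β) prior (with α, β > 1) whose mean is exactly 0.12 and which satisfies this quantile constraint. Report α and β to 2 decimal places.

With mean 0.12 fixed, write α = 0.12s, β = 0.88s where s = α+β.
Need P(θ < 0.22) = 0.975 under Beta(0.12s, 0.88s). Normal approximation: (q−m)/√(m(1−m)/s) ≈ z_{0.975} = 1.96, so s ≈ 0.12·0.88·(1.96)²/(0.22−0.12)² = 40.6.
At s = 40.6: P(θ<0.22) ≈ 0.960. Adjusting to match 0.975 gives s ≈ 52.09.
So α = 0.12·52.09 ≈ 6.25, β = 0.88·52.09 ≈ 45.84.

α ≈ 6.25, β ≈ 45.84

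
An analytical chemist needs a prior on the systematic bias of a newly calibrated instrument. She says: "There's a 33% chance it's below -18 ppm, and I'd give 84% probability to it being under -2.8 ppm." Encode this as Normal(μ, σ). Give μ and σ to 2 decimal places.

For Normal(μ,σ), the p-quantile is μ + z_p·σ. Here z_{0.33} = -0.4399, z_{0.84} = 0.9945.
So -18 = μ − 0.4399σ and -2.8 = μ + 0.9945σ.
Subtracting: σ = (-2.8 − -18)/(0.9945 − (-0.4399)) = 10.60.
Then μ = -18 − (-0.4399)·10.60 = -13.34.

μ = -13.34, σ = 10.60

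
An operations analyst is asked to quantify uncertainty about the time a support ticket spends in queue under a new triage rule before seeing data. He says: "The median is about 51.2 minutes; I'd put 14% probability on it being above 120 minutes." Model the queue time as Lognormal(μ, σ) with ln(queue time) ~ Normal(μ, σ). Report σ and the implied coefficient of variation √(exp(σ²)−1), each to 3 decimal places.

If T ~ Lognormal(μ,σ) then ln T ~ Normal(μ,σ), so the p-quantile of ln T is μ + z_p·σ.
ln(51.2) = 3.936 and ln(120) = 4.787; z_{0.5} = 0, z_{0.86} = 1.08.
σ = (4.787 − 3.936)/(1.08 − (0)) = 0.788.
μ = 3.936 − (0)·0.788 = 3.936.
CV = √(exp(σ²)−1) = √(exp(0.6216)−1) = 0.928.

σ ≈ 0.788, CV ≈ 0.928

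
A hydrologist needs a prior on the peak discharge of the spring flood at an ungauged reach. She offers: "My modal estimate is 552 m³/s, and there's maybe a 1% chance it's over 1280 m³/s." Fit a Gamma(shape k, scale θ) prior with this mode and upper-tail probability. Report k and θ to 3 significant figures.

Gamma(k,θ) with k>1 has mode (k−1)θ, so θ = 552/(k−1).
Need P(X < 1280) = 0.99 with θ tied to k this way. Start at k = 2, θ = 552: P(X<1280) ≈ 0.673.
Too low — raise k to concentrate. Iterating converges to k ≈ 7.74.
Then θ = 552/(7.74−1) ≈ 81.9.

k ≈ 7.74, θ ≈ 81.9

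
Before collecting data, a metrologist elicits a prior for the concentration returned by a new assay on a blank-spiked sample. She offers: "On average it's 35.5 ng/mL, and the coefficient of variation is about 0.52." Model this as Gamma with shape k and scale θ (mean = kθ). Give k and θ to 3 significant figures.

For Gamma(k, scale θ): mean = kθ, variance = kθ², so CV = 1/√k.
CV = 0.52, hence k = 1/CV² = 3.7.
Then θ = mean/k = 35.5/3.7 = 9.6.

k ≈ 3.7, θ ≈ 9.6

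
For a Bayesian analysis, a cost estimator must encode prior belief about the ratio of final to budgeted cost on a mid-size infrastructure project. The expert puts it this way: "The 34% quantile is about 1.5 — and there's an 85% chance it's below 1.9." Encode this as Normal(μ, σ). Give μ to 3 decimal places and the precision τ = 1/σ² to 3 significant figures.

μ = 1.614, τ = 13.1

The p-quantile of Normal(μ,σ) is μ + z_p·σ, with z_{0.34} = -0.4125 and z_{0.85} = 1.036.
Eliminate σ: μ = (z₂·x₁ − z₁·x₂)/(z₂ − z₁) = (1.036·1.5 − (-0.4125)·1.9)/1.449 = 1.614.
Then σ = (x₂ − x₁)/(z₂ − z₁) = (1.9 − 1.5)/1.449 = 0.276.
Precision τ = 1/σ² = 1/0.2761² = 13.1.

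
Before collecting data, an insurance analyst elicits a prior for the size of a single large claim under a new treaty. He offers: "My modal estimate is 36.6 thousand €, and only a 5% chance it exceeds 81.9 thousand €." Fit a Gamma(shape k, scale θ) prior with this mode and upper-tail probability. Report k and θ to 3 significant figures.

k ≈ 5.23, θ ≈ 8.64

Gamma(k,θ) with k>1 has mode (k−1)θ, so θ = 36.6/(k−1).
Need P(X < 81.9) = 0.95 with θ tied to k this way. Start at k = 2, θ = 36.6: P(X<81.9) ≈ 0.655.
Too low — raise k to concentrate. Iterating converges to k ≈ 5.23.
Then θ = 36.6/(5.23−1) ≈ 8.64.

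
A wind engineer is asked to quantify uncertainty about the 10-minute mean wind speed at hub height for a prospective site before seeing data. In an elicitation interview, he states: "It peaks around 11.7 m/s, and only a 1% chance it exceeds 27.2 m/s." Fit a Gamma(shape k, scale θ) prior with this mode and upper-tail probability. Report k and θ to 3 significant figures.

k ≈ 7.7, θ ≈ 1.75

Gamma(k,θ) with k>1 has mode (k−1)θ, so θ = 11.7/(k−1).
Need P(X < 27.2) = 0.99 with θ tied to k this way. Start at k = 2, θ = 11.7: P(X<27.2) ≈ 0.675.
Too low — raise k to concentrate. Iterating converges to k ≈ 7.7.
Then θ = 11.7/(7.7−1) ≈ 1.75.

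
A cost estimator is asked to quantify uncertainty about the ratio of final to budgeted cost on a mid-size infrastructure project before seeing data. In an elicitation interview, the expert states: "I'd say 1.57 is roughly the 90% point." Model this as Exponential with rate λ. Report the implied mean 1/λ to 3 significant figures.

P(T < 1.57) = 1 − e^(−λ·1.57) = 0.9, so λ = −ln(1−0.9)/1.57 = −ln(0.1)/1.57 = 1.47.
Mean = 1/λ = 0.682.

mean ≈ 0.682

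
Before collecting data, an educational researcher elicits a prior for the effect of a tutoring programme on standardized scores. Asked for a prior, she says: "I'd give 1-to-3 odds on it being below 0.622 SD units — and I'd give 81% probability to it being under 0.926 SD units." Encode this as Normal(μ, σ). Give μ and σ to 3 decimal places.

μ = 0.754, σ = 0.196

The p-quantile of Normal(μ,σ) is μ + z_p·σ, with z_{0.25} = -0.6745 and z_{0.81} = 0.8779.
Eliminate σ: μ = (z₂·x₁ − z₁·x₂)/(z₂ − z₁) = (0.8779·0.622 − (-0.6745)·0.926)/1.552 = 0.754.
Then σ = (x₂ − x₁)/(z₂ − z₁) = (0.926 − 0.622)/1.552 = 0.196.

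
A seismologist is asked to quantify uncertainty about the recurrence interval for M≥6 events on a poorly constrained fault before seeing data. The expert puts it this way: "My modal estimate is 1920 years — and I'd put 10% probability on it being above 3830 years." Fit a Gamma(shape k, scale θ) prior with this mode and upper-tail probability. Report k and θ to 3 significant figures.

Gamma(k,θ) with k>1 has mode (k−1)θ, so θ = 1920/(k−1).
Need P(X < 3830) = 0.9 with θ tied to k this way. Start at k = 2, θ = 1920: P(X<3830) ≈ 0.593.
Too low — raise k to concentrate. Iterating converges to k ≈ 5.02.
Then θ = 1920/(5.02−1) ≈ 478.

k ≈ 5.02, θ ≈ 478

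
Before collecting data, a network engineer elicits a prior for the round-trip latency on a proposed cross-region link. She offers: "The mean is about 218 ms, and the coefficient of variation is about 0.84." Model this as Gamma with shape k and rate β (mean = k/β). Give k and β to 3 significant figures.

k ≈ 1.42, β ≈ 0.0065

For Gamma(k, rate β): mean = k/β, variance = k/β², so CV = 1/√k.
CV = 0.84, hence k = 1/CV² = 1.42.
Then β = k/mean = 1.42/218 = 0.0065.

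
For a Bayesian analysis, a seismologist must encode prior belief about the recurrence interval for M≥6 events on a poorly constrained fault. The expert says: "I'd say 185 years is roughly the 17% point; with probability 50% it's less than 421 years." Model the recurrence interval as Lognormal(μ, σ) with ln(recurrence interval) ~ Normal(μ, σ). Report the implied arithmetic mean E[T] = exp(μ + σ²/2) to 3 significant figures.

If T ~ Lognormal(μ,σ) then ln T ~ Normal(μ,σ), so the p-quantile of ln T is μ + z_p·σ.
ln(185) = 5.22 and ln(421) = 6.043; z_{0.17} = -0.9542, z_{0.5} = 0.
σ = (6.043 − 5.22)/(0 − (-0.9542)) = 0.862.
μ = 5.22 − (-0.9542)·0.862 = 6.043.
E[T] = exp(μ + σ²/2) = exp(6.043 + 0.3713) = 610 years.

E[T] ≈ 610 years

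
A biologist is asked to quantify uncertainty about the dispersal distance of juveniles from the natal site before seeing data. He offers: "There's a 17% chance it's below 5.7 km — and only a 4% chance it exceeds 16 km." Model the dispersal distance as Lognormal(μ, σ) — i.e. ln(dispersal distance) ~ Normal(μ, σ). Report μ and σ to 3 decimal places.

If T ~ Lognormal(μ,σ) then ln T ~ Normal(μ,σ), so the p-quantile of ln T is μ + z_p·σ.
ln(5.7) = 1.74 and ln(16) = 2.773; z_{0.17} = -0.9542, z_{0.96} = 1.751.
σ = (2.773 − 1.74)/(1.751 − (-0.9542)) = 0.382.
μ = 1.74 − (-0.9542)·0.382 = 2.105.

μ ≈ 2.105, σ ≈ 0.382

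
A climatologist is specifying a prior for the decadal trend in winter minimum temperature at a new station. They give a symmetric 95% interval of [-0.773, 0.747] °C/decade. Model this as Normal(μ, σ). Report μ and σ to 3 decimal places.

μ = -0.013, σ = 0.388

A symmetric 95% interval runs μ ± z·σ with z = 1.96.
Half-width = 0.76, so σ = 0.76/1.96 = 0.388.
μ is the interval midpoint, -0.013.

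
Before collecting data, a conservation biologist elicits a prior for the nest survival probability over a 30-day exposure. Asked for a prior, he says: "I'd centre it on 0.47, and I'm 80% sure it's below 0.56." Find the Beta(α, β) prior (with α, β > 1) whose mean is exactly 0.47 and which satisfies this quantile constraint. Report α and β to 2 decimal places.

α ≈ 10.24, β ≈ 11.55

With mean 0.47 fixed, write α = 0.47s, β = 0.53s where s = α+β.
Need P(θ < 0.56) = 0.8 under Beta(0.47s, 0.53s). Normal approximation: (q−m)/√(m(1−m)/s) ≈ z_{0.8} = 0.842, so s ≈ 0.47·0.53·(0.842)²/(0.56−0.47)² = 21.8.
At s = 21.8: P(θ<0.56) ≈ 0.800. Adjusting to match 0.8 gives s ≈ 21.79.
So α = 0.47·21.79 ≈ 10.24, β = 0.53·21.79 ≈ 11.55.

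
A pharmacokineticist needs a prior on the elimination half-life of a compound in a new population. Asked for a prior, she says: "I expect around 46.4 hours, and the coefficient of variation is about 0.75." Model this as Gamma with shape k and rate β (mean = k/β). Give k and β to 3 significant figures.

k ≈ 1.78, β ≈ 0.0383

For Gamma(k, rate β): mean = k/β, variance = k/β², so CV = 1/√k.
CV = 0.75, hence k = 1/CV² = 1.78.
Then β = k/mean = 1.78/46.4 = 0.0383.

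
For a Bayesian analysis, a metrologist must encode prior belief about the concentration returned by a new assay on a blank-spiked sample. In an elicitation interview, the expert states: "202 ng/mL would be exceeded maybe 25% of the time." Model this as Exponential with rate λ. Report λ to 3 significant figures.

λ ≈ 0.00686

P(T > 202.0) = e^(−λ·202.0) = 0.25, so λ = −ln(0.25)/202.0 = 0.00686.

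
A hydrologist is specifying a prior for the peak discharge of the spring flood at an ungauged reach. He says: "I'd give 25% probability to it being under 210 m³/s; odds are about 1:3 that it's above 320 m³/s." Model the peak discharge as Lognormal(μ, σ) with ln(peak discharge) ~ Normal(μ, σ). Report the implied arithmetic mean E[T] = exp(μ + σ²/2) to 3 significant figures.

E[T] ≈ 272 m³/s

If T ~ Lognormal(μ,σ) then ln T ~ Normal(μ,σ), so the p-quantile of ln T is μ + z_p·σ.
ln(210) = 5.347 and ln(320) = 5.768; z_{0.25} = -0.6745, z_{0.75} = 0.6745.
σ = (5.768 − 5.347)/(0.6745 − (-0.6745)) = 0.312.
μ = 5.347 − (-0.6745)·0.312 = 5.558.
E[T] = exp(μ + σ²/2) = exp(5.558 + 0.0487) = 272 m³/s.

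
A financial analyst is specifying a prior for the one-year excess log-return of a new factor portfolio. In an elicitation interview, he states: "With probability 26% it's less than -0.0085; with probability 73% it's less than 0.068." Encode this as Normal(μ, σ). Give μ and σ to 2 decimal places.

μ = 0.03, σ = 0.06

The p-quantile of Normal(μ,σ) is μ + z_p·σ, with z_{0.26} = -0.6433 and z_{0.73} = 0.6128.
Eliminate σ: μ = (z₂·x₁ − z₁·x₂)/(z₂ − z₁) = (0.6128·-0.0085 − (-0.6433)·0.068)/1.256 = 0.03.
Then σ = (x₂ − x₁)/(z₂ − z₁) = (0.068 − -0.0085)/1.256 = 0.06.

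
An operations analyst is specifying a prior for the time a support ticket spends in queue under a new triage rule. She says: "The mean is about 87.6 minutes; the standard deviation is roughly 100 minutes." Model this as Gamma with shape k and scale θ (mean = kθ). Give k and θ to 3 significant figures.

k ≈ 0.767, θ ≈ 114

For Gamma(k, scale θ): mean = kθ, variance = kθ², so CV = 1/√k.
CV = SD/mean = 100/87.6 = 1.142, hence k = 1/CV² = 0.767.
Then θ = mean/k = 87.6/0.767 = 114.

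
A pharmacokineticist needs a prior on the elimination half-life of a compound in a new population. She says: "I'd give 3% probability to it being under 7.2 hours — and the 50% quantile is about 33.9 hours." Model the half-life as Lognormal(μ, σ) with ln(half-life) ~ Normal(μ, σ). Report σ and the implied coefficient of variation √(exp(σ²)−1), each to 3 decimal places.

σ ≈ 0.824, CV ≈ 0.985

If T ~ Lognormal(μ,σ) then ln T ~ Normal(μ,σ), so the p-quantile of ln T is μ + z_p·σ.
ln(7.2) = 1.974 and ln(33.9) = 3.523; z_{0.03} = -1.881, z_{0.5} = 0.
σ = (3.523 − 1.974)/(0 − (-1.881)) = 0.824.
μ = 1.974 − (-1.881)·0.824 = 3.523.
CV = √(exp(σ²)−1) = √(exp(0.6786)−1) = 0.985.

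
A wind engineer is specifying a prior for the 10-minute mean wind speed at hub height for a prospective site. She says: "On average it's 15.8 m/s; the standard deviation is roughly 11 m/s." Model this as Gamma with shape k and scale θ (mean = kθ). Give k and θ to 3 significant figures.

For Gamma(k, scale θ): mean = kθ, variance = kθ², so CV = 1/√k.
CV = SD/mean = 11/15.8 = 0.6962, hence k = 1/CV² = 2.06.
Then θ = mean/k = 15.8/2.06 = 7.66.

k ≈ 2.06, θ ≈ 7.66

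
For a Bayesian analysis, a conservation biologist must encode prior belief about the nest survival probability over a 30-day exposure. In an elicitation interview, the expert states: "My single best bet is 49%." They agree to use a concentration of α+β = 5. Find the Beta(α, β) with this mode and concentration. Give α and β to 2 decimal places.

For α,β > 1 the Beta mode is (α−1)/(α+β−2). With α+β = 5, the mode is (α−1)/3.
Set (α−1)/3 = 0.49 → α = 1 + 0.49·3 = 2.47.
β = 5 − α = 2.53.

α = 2.47, β = 2.53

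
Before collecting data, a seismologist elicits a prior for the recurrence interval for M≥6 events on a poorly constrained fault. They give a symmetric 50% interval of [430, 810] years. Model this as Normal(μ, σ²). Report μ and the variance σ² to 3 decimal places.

μ = 620.000, σ² = 79351.747

A symmetric 50% interval runs μ ± z·σ with z = 0.6745.
Half-width = 190, so σ = 190/0.6745 = 281.6944 and σ² = 79351.747.
μ is the interval midpoint, 620.000.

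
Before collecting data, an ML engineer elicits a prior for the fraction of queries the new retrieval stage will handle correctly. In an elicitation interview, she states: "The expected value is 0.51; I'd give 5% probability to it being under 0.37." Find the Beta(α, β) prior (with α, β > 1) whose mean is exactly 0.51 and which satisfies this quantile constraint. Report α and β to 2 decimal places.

α ≈ 17.23, β ≈ 16.56

With mean 0.51 fixed, write α = 0.51s, β = 0.49s where s = α+β.
Need P(θ < 0.37) = 0.05 under Beta(0.51s, 0.49s). Normal approximation: (q−m)/√(m(1−m)/s) ≈ z_{0.05} = -1.64, so s ≈ 0.51·0.49·(-1.64)²/(0.37−0.51)² = 34.5.
At s = 34.5: P(θ<0.37) ≈ 0.048. Adjusting to match 0.05 gives s ≈ 33.79.
So α = 0.51·33.79 ≈ 17.23, β = 0.49·33.79 ≈ 16.56.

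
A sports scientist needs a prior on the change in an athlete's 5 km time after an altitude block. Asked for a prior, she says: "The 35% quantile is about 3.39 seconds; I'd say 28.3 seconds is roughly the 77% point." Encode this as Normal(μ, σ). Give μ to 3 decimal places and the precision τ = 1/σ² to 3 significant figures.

μ = 11.928, τ = 0.00204

For Normal(μ,σ), the p-quantile is μ + z_p·σ. Here z_{0.35} = -0.3853, z_{0.77} = 0.7388.
So 3.39 = μ − 0.3853σ and 28.3 = μ + 0.7388σ.
Subtracting: σ = (28.3 − 3.39)/(0.7388 − (-0.3853)) = 22.159.
Then μ = 3.39 − (-0.3853)·22.159 = 11.928.
Precision τ = 1/σ² = 1/22.16² = 0.00204.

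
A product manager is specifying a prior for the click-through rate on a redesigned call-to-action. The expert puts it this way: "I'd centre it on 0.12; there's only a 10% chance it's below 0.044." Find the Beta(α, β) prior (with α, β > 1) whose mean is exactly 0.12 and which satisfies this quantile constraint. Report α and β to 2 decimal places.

α ≈ 2.73, β ≈ 20.01

With mean 0.12 fixed, write α = 0.12s, β = 0.88s where s = α+β.
Need P(θ < 0.044) = 0.1 under Beta(0.12s, 0.88s). Normal approximation: (q−m)/√(m(1−m)/s) ≈ z_{0.1} = -1.28, so s ≈ 0.12·0.88·(-1.28)²/(0.044−0.12)² = 30.0.
At s = 30.0: P(θ<0.044) ≈ 0.064. Adjusting to match 0.1 gives s ≈ 22.74.
So α = 0.12·22.74 ≈ 2.73, β = 0.88·22.74 ≈ 20.01.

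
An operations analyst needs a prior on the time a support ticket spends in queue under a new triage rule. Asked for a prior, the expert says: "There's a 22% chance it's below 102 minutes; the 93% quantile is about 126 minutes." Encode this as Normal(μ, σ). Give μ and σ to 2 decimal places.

μ = 110.24, σ = 10.68

The p-quantile of Normal(μ,σ) is μ + z_p·σ, with z_{0.22} = -0.7722 and z_{0.93} = 1.476.
Eliminate σ: μ = (z₂·x₁ − z₁·x₂)/(z₂ − z₁) = (1.476·102 − (-0.7722)·126)/2.248 = 110.24.
Then σ = (x₂ − x₁)/(z₂ − z₁) = (126 − 102)/2.248 = 10.68.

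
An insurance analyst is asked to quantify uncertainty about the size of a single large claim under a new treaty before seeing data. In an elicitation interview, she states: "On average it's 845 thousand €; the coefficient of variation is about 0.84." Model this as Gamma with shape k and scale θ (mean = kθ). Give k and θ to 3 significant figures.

For Gamma(k, scale θ): mean = kθ, variance = kθ², so CV = 1/√k.
CV = 0.84, hence k = 1/CV² = 1.42.
Then θ = mean/k = 845/1.42 = 596.

k ≈ 1.42, θ ≈ 596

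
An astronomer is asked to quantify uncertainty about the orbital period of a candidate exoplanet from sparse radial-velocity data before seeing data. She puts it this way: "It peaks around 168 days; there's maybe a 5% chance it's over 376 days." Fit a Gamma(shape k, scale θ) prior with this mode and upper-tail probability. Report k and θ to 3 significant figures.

k ≈ 5.23, θ ≈ 39.7

Gamma(k,θ) with k>1 has mode (k−1)θ, so θ = 168/(k−1).
Need P(X < 376) = 0.95 with θ tied to k this way. Start at k = 2, θ = 168: P(X<376) ≈ 0.655.
Too low — raise k to concentrate. Iterating converges to k ≈ 5.23.
Then θ = 168/(5.23−1) ≈ 39.7.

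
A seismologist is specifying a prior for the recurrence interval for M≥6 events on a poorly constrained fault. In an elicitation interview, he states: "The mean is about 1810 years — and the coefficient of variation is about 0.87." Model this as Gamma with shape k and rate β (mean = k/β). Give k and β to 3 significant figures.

k ≈ 1.32, β ≈ 0.00073

For Gamma(k, rate β): mean = k/β, variance = k/β², so CV = 1/√k.
CV = 0.87, hence k = 1/CV² = 1.32.
Then β = k/mean = 1.32/1810 = 0.00073.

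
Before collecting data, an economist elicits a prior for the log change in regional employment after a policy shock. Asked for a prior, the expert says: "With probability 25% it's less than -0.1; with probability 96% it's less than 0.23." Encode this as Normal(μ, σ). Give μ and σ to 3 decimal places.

For Normal(μ,σ), the p-quantile is μ + z_p·σ. Here z_{0.25} = -0.6745, z_{0.96} = 1.751.
So -0.1 = μ − 0.6745σ and 0.23 = μ + 1.751σ.
Subtracting: σ = (0.23 − -0.1)/(1.751 − (-0.6745)) = 0.136.
Then μ = -0.1 − (-0.6745)·0.136 = -0.008.

μ = -0.008, σ = 0.136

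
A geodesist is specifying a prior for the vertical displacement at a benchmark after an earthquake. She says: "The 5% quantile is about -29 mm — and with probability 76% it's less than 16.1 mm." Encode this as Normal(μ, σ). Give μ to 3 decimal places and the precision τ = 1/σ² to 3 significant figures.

The p-quantile of Normal(μ,σ) is μ + z_p·σ, with z_{0.05} = -1.645 and z_{0.76} = 0.7063.
Eliminate σ: μ = (z₂·x₁ − z₁·x₂)/(z₂ − z₁) = (0.7063·-29 − (-1.645)·16.1)/2.351 = 2.552.
Then σ = (x₂ − x₁)/(z₂ − z₁) = (16.1 − -29)/2.351 = 19.182.
Precision τ = 1/σ² = 1/19.18² = 0.00272.

μ = 2.552, τ = 0.00272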